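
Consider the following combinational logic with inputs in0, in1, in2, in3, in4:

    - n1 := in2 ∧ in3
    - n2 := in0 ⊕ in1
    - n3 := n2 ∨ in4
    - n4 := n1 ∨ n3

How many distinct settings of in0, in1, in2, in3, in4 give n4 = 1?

n4 = n1 ∨ n3 must be 1, so at least one of n1, n3 is 1.
Enumerating the 32 input combinations, 26 give n4 = 1 and 6 give n4 = 0.

26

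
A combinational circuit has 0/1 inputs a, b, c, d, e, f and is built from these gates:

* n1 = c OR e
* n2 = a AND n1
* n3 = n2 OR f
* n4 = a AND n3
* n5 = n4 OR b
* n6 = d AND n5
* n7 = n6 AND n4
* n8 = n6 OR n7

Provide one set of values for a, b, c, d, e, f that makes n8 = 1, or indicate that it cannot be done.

a=0, b=1, c=0, d=1, e=0, f=0

Check with a=0, b=1, c=0, d=1, e=0, f=0:
n1 = c OR e = 0 OR 0 = 0
n2 = a AND n1 = 0 AND 0 = 0
n3 = n2 OR f = 0 OR 0 = 0
n4 = a AND n3 = 0 AND 0 = 0
n5 = n4 OR b = 0 OR 1 = 1
n6 = d AND n5 = 1 AND 1 = 1
n7 = n6 AND n4 = 1 AND 0 = 0
n8 = n6 OR n7 = 1 OR 0 = 1
So n8 = 1 as required.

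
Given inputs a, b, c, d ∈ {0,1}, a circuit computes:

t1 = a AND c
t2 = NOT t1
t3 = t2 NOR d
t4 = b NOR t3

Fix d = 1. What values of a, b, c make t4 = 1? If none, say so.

t4 = b NOR t3 must be 1, so both b = 0 and t3 = 0.
Check with d = 1 and a=1, b=0, c=1:
t1 = a AND c = 1 AND 1 = 1
t2 = NOT t1 = NOT 1 = 0
t3 = t2 NOR d = 0 NOR 1 = 0
t4 = b NOR t3 = 0 NOR 0 = 1
So t4 = 1.

a=1, b=0, c=1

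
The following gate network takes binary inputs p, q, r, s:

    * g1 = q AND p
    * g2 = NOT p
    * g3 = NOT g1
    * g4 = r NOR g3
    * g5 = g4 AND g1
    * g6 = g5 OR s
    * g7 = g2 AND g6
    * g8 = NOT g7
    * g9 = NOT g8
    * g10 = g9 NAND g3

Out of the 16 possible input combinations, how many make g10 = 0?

4

g10 = g9 NAND g3 must be 0, so both g9 = 1 and g3 = 1.
g9 = NOT g8 must be 1, so g8 = 0.
Satisfying assignments:
  p=0, q=0, r=0, s=1
  p=0, q=0, r=1, s=1
  p=0, q=1, r=0, s=1
  p=0, q=1, r=1, s=1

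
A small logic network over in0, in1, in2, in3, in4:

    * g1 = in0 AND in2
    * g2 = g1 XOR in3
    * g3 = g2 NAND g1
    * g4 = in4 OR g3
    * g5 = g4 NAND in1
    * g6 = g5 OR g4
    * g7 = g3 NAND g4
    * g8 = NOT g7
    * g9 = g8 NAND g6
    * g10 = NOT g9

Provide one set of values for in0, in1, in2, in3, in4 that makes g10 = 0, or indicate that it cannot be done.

Check with in0=1, in1=1, in2=1, in3=0, in4=0:
g1 = in0 AND in2 = 1 AND 1 = 1
g2 = g1 XOR in3 = 1 XOR 0 = 1
g3 = g2 NAND g1 = 1 NAND 1 = 0
g4 = in4 OR g3 = 0 OR 0 = 0
g5 = g4 NAND in1 = 0 NAND 1 = 1
g6 = g5 OR g4 = 1 OR 0 = 1
g7 = g3 NAND g4 = 0 NAND 0 = 1
g8 = NOT g7 = NOT 1 = 0
g9 = g8 NAND g6 = 0 NAND 1 = 1
g10 = NOT g9 = NOT 1 = 0
So g10 = 0 as required.

in0=1, in1=1, in2=1, in3=0, in4=0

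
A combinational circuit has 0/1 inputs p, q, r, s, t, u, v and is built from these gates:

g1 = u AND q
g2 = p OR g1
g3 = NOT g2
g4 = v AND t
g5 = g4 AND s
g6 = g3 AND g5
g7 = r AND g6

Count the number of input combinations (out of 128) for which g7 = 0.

125

g7 = r AND g6 must be 0, so at least one of r, g6 is 0.
Enumerating the 128 input combinations, 125 give g7 = 0 and 3 give g7 = 1.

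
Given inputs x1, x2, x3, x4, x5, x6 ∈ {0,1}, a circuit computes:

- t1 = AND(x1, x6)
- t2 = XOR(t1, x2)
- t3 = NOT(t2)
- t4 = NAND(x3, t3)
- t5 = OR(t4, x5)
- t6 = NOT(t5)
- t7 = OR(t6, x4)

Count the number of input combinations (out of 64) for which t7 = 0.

28

t7 = OR(t6, x4) must be 0, so both t6 = 0 and x4 = 0.
t6 = NOT(t5) must be 0, so t5 = 1.
Enumerating the 64 input combinations, 28 give t7 = 0 and 36 give t7 = 1.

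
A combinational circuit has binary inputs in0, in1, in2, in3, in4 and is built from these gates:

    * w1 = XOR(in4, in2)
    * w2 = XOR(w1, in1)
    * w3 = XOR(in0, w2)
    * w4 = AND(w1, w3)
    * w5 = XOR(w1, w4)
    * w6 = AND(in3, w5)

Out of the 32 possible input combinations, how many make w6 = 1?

4

w6 = AND(in3, w5) must be 1, so both in3 = 1 and w5 = 1.
w5 = XOR(w1, w4) must be 1, so w1 and w4 differ.
Satisfying assignments:
  in0=0, in1=1, in2=0, in3=1, in4=1
  in0=0, in1=1, in2=1, in3=1, in4=0
  in0=1, in1=0, in2=0, in3=1, in4=1
  in0=1, in1=0, in2=1, in3=1, in4=0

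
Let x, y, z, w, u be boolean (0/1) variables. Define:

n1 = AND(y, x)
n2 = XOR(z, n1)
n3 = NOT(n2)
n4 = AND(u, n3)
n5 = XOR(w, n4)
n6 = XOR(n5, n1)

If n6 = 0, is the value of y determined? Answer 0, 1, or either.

either

Both values of y occur among assignments with n6 = 0:
  y=0: x=0, y=0, z=0, w=0, u=0
  y=1: x=0, y=1, z=0, w=0, u=0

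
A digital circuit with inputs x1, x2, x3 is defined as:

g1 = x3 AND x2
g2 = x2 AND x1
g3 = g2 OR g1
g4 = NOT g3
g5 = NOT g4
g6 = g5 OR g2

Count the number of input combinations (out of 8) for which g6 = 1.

3

g6 = g5 OR g2 must be 1, so at least one of g5, g2 is 1.
Satisfying assignments:
  x1=0, x2=1, x3=1
  x1=1, x2=1, x3=0
  x1=1, x2=1, x3=1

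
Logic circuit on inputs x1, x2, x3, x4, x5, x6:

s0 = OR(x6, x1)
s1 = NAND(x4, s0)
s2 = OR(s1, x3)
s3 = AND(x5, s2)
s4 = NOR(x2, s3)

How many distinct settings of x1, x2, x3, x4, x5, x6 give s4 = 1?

19

s4 = NOR(x2, s3) must be 1, so both x2 = 0 and s3 = 0.
s3 = AND(x5, s2) must be 0, so at least one of x5, s2 is 0.
Enumerating the 64 input combinations, 19 give s4 = 1 and 45 give s4 = 0.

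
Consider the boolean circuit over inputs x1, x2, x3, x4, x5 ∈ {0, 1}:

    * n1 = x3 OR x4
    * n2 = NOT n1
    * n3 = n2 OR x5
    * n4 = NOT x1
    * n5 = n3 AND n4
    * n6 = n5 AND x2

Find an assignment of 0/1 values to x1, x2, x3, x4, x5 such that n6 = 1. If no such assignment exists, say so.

n6 = n5 AND x2 must be 1, so both n5 = 1 and x2 = 1.
n5 = n3 AND n4 must be 1, so both n3 = 1 and n4 = 1.
n3 = n2 OR x5 must be 1, so at least one of n2, x5 is 1.
Check with x1=0, x2=1, x3=1, x4=1, x5=1:
n1 = x3 OR x4 = 1 OR 1 = 1
n2 = NOT n1 = NOT 1 = 0
n3 = n2 OR x5 = 0 OR 1 = 1
n4 = NOT x1 = NOT 0 = 1
n5 = n3 AND n4 = 1 AND 1 = 1
n6 = n5 AND x2 = 1 AND 1 = 1
So n6 = 1 as required.

x1=0, x2=1, x3=1, x4=1, x5=1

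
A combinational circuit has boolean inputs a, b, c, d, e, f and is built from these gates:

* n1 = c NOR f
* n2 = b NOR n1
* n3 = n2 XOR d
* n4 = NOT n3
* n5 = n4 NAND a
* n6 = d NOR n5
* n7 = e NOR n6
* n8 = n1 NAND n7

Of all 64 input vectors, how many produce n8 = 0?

6

n8 = n1 NAND n7 must be 0, so both n1 = 1 and n7 = 1.
Satisfying assignments:
  a=0, b=0, c=0, d=0, e=0, f=0
  a=0, b=0, c=0, d=1, e=0, f=0
  a=0, b=1, c=0, d=0, e=0, f=0
  a=0, b=1, c=0, d=1, e=0, f=0
  a=1, b=0, c=0, d=1, e=0, f=0
  a=1, b=1, c=0, d=1, e=0, f=0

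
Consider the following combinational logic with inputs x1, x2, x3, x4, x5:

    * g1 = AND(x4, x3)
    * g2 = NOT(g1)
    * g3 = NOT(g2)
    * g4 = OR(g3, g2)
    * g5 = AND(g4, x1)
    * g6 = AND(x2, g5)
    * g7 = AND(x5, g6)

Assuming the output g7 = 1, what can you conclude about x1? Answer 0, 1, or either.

1

g7 = AND(x5, g6) must be 1, so both x5 = 1 and g6 = 1.
g6 = AND(x2, g5) must be 1, so both x2 = 1 and g5 = 1.
g5 = AND(g4, x1) must be 1, so both g4 = 1 and x1 = 1.
Every assignment with g7 = 1 has x1 = 1; there are 4 such assignment(s).
  x1=1, x2=1, x3=0, x4=0, x5=1
  x1=1, x2=1, x3=0, x4=1, x5=1
  x1=1, x2=1, x3=1, x4=0, x5=1
  x1=1, x2=1, x3=1, x4=1, x5=1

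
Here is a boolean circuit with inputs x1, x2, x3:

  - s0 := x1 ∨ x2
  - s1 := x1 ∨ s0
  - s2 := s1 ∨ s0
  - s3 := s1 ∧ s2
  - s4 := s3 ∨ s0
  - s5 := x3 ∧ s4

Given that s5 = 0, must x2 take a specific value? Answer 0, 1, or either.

Both values of x2 occur among assignments with s5 = 0:
  x2=0: x1=0, x2=0, x3=0
  x2=1: x1=0, x2=1, x3=0

either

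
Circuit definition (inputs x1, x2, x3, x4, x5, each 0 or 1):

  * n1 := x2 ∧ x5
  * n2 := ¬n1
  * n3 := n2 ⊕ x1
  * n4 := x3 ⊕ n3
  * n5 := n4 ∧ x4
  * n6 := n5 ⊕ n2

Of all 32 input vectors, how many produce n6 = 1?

20

n6 = n5 ⊕ n2 must be 1, so n5 and n2 differ.
Enumerating the 32 input combinations, 20 give n6 = 1 and 12 give n6 = 0.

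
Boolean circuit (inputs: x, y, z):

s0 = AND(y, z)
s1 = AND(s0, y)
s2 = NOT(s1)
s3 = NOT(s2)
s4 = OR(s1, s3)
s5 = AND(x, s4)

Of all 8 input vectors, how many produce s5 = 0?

7

s5 = AND(x, s4) must be 0, so at least one of x, s4 is 0.
Enumerating the 8 input combinations, 7 give s5 = 0 and 1 give s5 = 1.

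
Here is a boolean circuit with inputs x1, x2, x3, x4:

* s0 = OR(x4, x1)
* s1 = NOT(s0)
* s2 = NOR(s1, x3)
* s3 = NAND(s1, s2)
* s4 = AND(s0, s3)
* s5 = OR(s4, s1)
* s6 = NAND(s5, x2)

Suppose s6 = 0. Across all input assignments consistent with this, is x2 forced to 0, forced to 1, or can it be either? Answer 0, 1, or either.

s6 = NAND(s5, x2) must be 0, so both s5 = 1 and x2 = 1.
s5 = OR(s4, s1) must be 1, so at least one of s4, s1 is 1.
Every assignment with s6 = 0 has x2 = 1; there are 8 such assignment(s).

1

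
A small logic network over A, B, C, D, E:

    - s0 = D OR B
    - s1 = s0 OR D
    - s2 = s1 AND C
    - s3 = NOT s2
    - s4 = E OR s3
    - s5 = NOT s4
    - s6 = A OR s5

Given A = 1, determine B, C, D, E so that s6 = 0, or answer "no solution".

With A = 1 fixed, none of the 16 settings of B, C, D, E give s6 = 0.
For example, with B=1, C=0, D=1, E=0:
s0 = D OR B = 1 OR 1 = 1
s1 = s0 OR D = 1 OR 1 = 1
s2 = s1 AND C = 1 AND 0 = 0
s3 = NOT s2 = NOT 0 = 1
s4 = E OR s3 = 0 OR 1 = 1
s5 = NOT s4 = NOT 1 = 0
s6 = A OR s5 = 1 OR 0 = 1
giving s6 = 1 ≠ 0.

no solution exists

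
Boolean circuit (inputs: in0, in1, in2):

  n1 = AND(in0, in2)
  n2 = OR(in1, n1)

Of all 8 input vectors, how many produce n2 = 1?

5

n2 = OR(in1, n1) must be 1, so at least one of in1, n1 is 1.
Satisfying assignments:
  in0=0, in1=1, in2=0
  in0=0, in1=1, in2=1
  in0=1, in1=0, in2=1
  in0=1, in1=1, in2=0
  in0=1, in1=1, in2=1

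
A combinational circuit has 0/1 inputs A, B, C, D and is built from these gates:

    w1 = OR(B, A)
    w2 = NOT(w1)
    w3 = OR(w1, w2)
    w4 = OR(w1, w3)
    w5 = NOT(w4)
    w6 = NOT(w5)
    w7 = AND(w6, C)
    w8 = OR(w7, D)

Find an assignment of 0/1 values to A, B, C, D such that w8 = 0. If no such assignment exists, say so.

A=1, B=1, C=0, D=0

Check with A=1, B=1, C=0, D=0:
w1 = OR(B, A) = OR(1, 1) = 1
w2 = NOT(w1) = NOT 1 = 0
w3 = OR(w1, w2) = OR(1, 0) = 1
w4 = OR(w1, w3) = OR(1, 1) = 1
w5 = NOT(w4) = NOT 1 = 0
w6 = NOT(w5) = NOT 0 = 1
w7 = AND(w6, C) = AND(1, 0) = 0
w8 = OR(w7, D) = OR(0, 0) = 0
So w8 = 0 as required.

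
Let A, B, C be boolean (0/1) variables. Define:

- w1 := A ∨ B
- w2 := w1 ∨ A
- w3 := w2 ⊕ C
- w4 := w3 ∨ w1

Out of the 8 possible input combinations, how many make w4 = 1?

7

w4 = w3 ∨ w1 must be 1, so at least one of w3, w1 is 1.
Enumerating the 8 input combinations, 7 give w4 = 1 and 1 give w4 = 0.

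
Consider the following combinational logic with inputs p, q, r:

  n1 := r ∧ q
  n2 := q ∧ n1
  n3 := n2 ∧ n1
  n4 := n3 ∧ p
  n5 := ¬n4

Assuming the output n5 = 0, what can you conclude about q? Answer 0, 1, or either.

n5 = ¬n4 must be 0, so n4 = 1.
n4 = n3 ∧ p must be 1, so both n3 = 1 and p = 1.
Every assignment with n5 = 0 has q = 1; there are 1 such assignment(s).
  p=1, q=1, r=1

1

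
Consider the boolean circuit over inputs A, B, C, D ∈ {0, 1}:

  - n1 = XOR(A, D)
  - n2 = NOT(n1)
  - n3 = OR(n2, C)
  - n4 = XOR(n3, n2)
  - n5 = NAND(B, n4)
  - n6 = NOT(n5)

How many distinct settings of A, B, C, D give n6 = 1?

n6 = NOT(n5) must be 1, so n5 = 0.
Satisfying assignments:
  A=0, B=1, C=1, D=1
  A=1, B=1, C=1, D=0

2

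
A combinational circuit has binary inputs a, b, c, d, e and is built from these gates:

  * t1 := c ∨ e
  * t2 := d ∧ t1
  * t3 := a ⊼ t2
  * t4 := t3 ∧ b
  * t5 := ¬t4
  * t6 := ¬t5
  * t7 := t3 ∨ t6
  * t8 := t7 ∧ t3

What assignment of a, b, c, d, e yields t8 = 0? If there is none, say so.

t8 = t7 ∧ t3 must be 0, so at least one of t7, t3 is 0.
Check with a=1, b=0, c=0, d=1, e=1:
t1 = c ∨ e = 0 ∨ 1 = 1
t2 = d ∧ t1 = 1 ∧ 1 = 1
t3 = a ⊼ t2 = 1 ⊼ 1 = 0
t4 = t3 ∧ b = 0 ∧ 0 = 0
t5 = ¬t4 = ¬0 = 1
t6 = ¬t5 = ¬1 = 0
t7 = t3 ∨ t6 = 0 ∨ 0 = 0
t8 = t7 ∧ t3 = 0 ∧ 0 = 0
So t8 = 0 as required.

a=1, b=0, c=0, d=1, e=1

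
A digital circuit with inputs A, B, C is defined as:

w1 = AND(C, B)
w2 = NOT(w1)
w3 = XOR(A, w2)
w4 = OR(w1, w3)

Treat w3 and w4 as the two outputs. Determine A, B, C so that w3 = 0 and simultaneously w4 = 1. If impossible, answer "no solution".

A=0 B=1 C=1

Check with A=0 B=1 C=1:
w1 = AND(C, B) = AND(1, 1) = 1
w2 = NOT(w1) = NOT 1 = 0
w3 = XOR(A, w2) = XOR(0, 0) = 0
w4 = OR(w1, w3) = OR(1, 0) = 1
So w3 = 0 and w4 = 1.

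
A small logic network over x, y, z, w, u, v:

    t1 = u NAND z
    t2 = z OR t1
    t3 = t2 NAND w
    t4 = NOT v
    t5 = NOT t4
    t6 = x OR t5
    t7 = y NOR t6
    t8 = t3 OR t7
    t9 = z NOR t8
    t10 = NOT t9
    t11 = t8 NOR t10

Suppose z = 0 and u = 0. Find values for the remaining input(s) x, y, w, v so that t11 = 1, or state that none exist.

t11 = t8 NOR t10 must be 1, so both t8 = 0 and t10 = 0.
Check with z = 0 and u = 0 and x=1, y=1, w=1, v=0:
t1 = u NAND z = 0 NAND 0 = 1
t2 = z OR t1 = 0 OR 1 = 1
t3 = t2 NAND w = 1 NAND 1 = 0
t4 = NOT v = NOT 0 = 1
t5 = NOT t4 = NOT 1 = 0
t6 = x OR t5 = 1 OR 0 = 1
t7 = y NOR t6 = 1 NOR 1 = 0
t8 = t3 OR t7 = 0 OR 0 = 0
t9 = z NOR t8 = 0 NOR 0 = 1
t10 = NOT t9 = NOT 1 = 0
t11 = t8 NOR t10 = 0 NOR 0 = 1
So t11 = 1.

x=1 y=1 w=1 v=0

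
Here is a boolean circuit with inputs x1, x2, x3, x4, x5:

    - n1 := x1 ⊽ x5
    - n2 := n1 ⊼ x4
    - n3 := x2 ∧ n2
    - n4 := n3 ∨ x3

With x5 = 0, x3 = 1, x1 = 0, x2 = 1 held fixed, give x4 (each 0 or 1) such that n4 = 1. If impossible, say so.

n4 = n3 ∨ x3 must be 1, so at least one of n3, x3 is 1.
Check with x5 = 0, x3 = 1, x1 = 0, x2 = 1 and x4=0:
n1 = x1 ⊽ x5 = 0 ⊽ 0 = 1
n2 = n1 ⊼ x4 = 1 ⊼ 0 = 1
n3 = x2 ∧ n2 = 1 ∧ 1 = 1
n4 = n3 ∨ x3 = 1 ∨ 1 = 1
So n4 = 1.

x4=0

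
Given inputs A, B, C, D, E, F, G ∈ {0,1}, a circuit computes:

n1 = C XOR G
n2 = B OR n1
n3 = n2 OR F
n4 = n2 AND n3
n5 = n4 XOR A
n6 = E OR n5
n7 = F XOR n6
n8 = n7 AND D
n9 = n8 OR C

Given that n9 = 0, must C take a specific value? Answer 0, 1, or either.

n9 = n8 OR C must be 0, so both n8 = 0 and C = 0.
Every assignment with n9 = 0 has C = 0; there are 48 such assignment(s).

0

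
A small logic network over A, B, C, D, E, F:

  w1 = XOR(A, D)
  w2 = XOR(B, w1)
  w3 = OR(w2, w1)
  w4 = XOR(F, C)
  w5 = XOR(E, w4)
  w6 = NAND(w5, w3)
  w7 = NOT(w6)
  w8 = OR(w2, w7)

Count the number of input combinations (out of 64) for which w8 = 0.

w8 = OR(w2, w7) must be 0, so both w2 = 0 and w7 = 0.
w2 = XOR(B, w1) must be 0, so B and w1 are equal.
Enumerating the 64 input combinations, 24 give w8 = 0 and 40 give w8 = 1.

24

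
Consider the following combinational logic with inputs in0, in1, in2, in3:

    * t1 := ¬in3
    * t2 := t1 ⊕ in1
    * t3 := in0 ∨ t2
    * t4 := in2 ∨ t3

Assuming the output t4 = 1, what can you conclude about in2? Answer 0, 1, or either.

Both values of in2 occur among assignments with t4 = 1:
  in2=0: in0=0, in1=0, in2=0, in3=0
  in2=1: in0=0, in1=0, in2=1, in3=0

either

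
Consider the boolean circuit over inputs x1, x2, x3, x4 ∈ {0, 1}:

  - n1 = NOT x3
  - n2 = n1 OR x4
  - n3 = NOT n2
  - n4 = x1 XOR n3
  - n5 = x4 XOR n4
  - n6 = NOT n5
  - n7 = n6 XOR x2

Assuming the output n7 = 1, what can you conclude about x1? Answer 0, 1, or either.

either

Both values of x1 occur among assignments with n7 = 1:
  x1=0: x1=0, x2=0, x3=0, x4=0
  x1=1: x1=1, x2=0, x3=0, x4=1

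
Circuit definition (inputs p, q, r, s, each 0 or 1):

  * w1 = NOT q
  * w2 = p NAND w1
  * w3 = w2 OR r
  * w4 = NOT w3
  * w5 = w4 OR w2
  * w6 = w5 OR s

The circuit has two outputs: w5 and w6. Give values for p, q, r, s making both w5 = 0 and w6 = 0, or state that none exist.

p=1, q=0, r=1, s=0

Check with p=1, q=0, r=1, s=0:
w1 = NOT q = NOT 0 = 1
w2 = p NAND w1 = 1 NAND 1 = 0
w3 = w2 OR r = 0 OR 1 = 1
w4 = NOT w3 = NOT 1 = 0
w5 = w4 OR w2 = 0 OR 0 = 0
w6 = w5 OR s = 0 OR 0 = 0
So w5 = 0 and w6 = 0.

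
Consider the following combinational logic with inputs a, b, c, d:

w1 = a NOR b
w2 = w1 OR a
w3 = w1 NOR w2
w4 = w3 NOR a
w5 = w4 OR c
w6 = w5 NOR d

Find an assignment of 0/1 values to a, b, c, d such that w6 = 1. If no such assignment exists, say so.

Check with a=0, b=1, c=0, d=0:
w1 = a NOR b = 0 NOR 1 = 0
w2 = w1 OR a = 0 OR 0 = 0
w3 = w1 NOR w2 = 0 NOR 0 = 1
w4 = w3 NOR a = 1 NOR 0 = 0
w5 = w4 OR c = 0 OR 0 = 0
w6 = w5 NOR d = 0 NOR 0 = 1
So w6 = 1 as required.

a=0, b=1, c=0, d=0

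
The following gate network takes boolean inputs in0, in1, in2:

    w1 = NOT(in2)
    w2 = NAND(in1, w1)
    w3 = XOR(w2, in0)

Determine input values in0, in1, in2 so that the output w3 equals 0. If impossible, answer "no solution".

w3 = XOR(w2, in0) must be 0, so w2 and in0 are equal.
Check with in0=0, in1=1, in2=0:
w1 = NOT(in2) = NOT 0 = 1
w2 = NAND(in1, w1) = NAND(1, 1) = 0
w3 = XOR(w2, in0) = XOR(0, 0) = 0
So w3 = 0 as required.

in0=0, in1=1, in2=0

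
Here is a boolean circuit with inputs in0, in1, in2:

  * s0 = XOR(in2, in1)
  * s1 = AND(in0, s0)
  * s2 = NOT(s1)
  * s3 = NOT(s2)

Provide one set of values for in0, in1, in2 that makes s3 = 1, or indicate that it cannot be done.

in0=1, in1=1, in2=0

Check with in0=1, in1=1, in2=0:
s0 = XOR(in2, in1) = XOR(0, 1) = 1
s1 = AND(in0, s0) = AND(1, 1) = 1
s2 = NOT(s1) = NOT 1 = 0
s3 = NOT(s2) = NOT 0 = 1
So s3 = 1 as required.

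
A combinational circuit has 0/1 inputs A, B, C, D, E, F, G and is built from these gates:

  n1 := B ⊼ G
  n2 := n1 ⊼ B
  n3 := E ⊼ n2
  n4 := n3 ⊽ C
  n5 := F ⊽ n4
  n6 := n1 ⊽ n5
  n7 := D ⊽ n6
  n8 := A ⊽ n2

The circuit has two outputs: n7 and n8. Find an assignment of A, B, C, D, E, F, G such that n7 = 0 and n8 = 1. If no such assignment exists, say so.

A=0, B=1, C=0, D=1, E=1, F=1, G=0

Check with A=0, B=1, C=0, D=1, E=1, F=1, G=0:
n1 = B ⊼ G = 1 ⊼ 0 = 1
n2 = n1 ⊼ B = 1 ⊼ 1 = 0
n3 = E ⊼ n2 = 1 ⊼ 0 = 1
n4 = n3 ⊽ C = 1 ⊽ 0 = 0
n5 = F ⊽ n4 = 1 ⊽ 0 = 0
n6 = n1 ⊽ n5 = 1 ⊽ 0 = 0
n7 = D ⊽ n6 = 1 ⊽ 0 = 0
n8 = A ⊽ n2 = 0 ⊽ 0 = 1
So n7 = 0 and n8 = 1.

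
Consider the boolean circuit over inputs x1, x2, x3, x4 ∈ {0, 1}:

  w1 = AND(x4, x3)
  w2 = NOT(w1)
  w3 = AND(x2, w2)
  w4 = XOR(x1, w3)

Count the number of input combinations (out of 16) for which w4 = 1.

w4 = XOR(x1, w3) must be 1, so x1 and w3 differ.
Enumerating the 16 input combinations, 8 give w4 = 1 and 8 give w4 = 0.

8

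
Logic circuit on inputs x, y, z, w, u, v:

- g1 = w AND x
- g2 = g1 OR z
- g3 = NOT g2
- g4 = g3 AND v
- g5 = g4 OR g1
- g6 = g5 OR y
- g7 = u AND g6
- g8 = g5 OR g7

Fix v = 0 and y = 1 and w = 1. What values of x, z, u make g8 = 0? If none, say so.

g8 = g5 OR g7 must be 0, so both g5 = 0 and g7 = 0.
Check with v = 0 and y = 1 and w = 1 and x=0, z=1, u=0:
g1 = w AND x = 1 AND 0 = 0
g2 = g1 OR z = 0 OR 1 = 1
g3 = NOT g2 = NOT 1 = 0
g4 = g3 AND v = 0 AND 0 = 0
g5 = g4 OR g1 = 0 OR 0 = 0
g6 = g5 OR y = 0 OR 1 = 1
g7 = u AND g6 = 0 AND 1 = 0
g8 = g5 OR g7 = 0 OR 0 = 0
So g8 = 0.

x=0 z=1 u=0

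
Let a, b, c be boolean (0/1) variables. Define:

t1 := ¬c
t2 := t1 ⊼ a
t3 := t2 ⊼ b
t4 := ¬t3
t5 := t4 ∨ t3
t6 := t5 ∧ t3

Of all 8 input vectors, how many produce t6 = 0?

t6 = t5 ∧ t3 must be 0, so at least one of t5, t3 is 0.
Satisfying assignments:
  a=0, b=1, c=0
  a=0, b=1, c=1
  a=1, b=1, c=1

3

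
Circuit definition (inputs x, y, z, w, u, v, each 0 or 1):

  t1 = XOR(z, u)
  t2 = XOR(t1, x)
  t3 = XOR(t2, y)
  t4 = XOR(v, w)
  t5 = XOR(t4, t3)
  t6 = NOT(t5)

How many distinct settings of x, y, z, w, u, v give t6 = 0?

t6 = NOT(t5) must be 0, so t5 = 1.
t5 = XOR(t4, t3) must be 1, so t4 and t3 differ.
Enumerating the 64 input combinations, 32 give t6 = 0 and 32 give t6 = 1.

32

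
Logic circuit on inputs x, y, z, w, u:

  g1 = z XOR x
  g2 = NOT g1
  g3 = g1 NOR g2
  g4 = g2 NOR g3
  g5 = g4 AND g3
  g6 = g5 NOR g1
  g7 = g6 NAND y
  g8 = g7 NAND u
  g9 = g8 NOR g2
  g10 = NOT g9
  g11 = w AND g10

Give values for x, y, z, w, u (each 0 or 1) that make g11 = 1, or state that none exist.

x=0, y=0, z=0, w=1, u=1

g11 = w AND g10 must be 1, so both w = 1 and g10 = 1.
g10 = NOT g9 must be 1, so g9 = 0.
Check with x=0, y=0, z=0, w=1, u=1:
g1 = z XOR x = 0 XOR 0 = 0
g2 = NOT g1 = NOT 0 = 1
g3 = g1 NOR g2 = 0 NOR 1 = 0
g4 = g2 NOR g3 = 1 NOR 0 = 0
g5 = g4 AND g3 = 0 AND 0 = 0
g6 = g5 NOR g1 = 0 NOR 0 = 1
g7 = g6 NAND y = 1 NAND 0 = 1
g8 = g7 NAND u = 1 NAND 1 = 0
g9 = g8 NOR g2 = 0 NOR 1 = 0
g10 = NOT g9 = NOT 0 = 1
g11 = w AND g10 = 1 AND 1 = 1
So g11 = 1 as required.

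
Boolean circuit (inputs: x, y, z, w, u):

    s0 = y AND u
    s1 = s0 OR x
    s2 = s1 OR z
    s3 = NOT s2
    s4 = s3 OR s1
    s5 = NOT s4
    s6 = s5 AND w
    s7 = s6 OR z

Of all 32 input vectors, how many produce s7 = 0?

16

s7 = s6 OR z must be 0, so both s6 = 0 and z = 0.
s6 = s5 AND w must be 0, so at least one of s5, w is 0.
Enumerating the 32 input combinations, 16 give s7 = 0 and 16 give s7 = 1.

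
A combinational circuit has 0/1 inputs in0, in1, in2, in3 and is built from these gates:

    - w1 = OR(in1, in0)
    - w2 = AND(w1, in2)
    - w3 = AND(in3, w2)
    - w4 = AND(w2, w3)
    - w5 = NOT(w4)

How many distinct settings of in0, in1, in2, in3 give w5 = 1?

13

w5 = NOT(w4) must be 1, so w4 = 0.
w4 = AND(w2, w3) must be 0, so at least one of w2, w3 is 0.
Enumerating the 16 input combinations, 13 give w5 = 1 and 3 give w5 = 0.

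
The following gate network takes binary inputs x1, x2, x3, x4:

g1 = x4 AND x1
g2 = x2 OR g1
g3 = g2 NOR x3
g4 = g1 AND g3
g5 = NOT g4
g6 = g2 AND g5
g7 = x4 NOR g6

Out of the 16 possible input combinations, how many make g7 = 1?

g7 = x4 NOR g6 must be 1, so both x4 = 0 and g6 = 0.
g6 = g2 AND g5 must be 0, so at least one of g2, g5 is 0.
Satisfying assignments:
  x1=0, x2=0, x3=0, x4=0
  x1=0, x2=0, x3=1, x4=0
  x1=1, x2=0, x3=0, x4=0
  x1=1, x2=0, x3=1, x4=0

4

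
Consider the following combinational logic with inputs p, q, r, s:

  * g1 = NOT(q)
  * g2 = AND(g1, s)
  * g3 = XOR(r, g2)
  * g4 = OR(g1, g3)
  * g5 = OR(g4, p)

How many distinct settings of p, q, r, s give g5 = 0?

g5 = OR(g4, p) must be 0, so both g4 = 0 and p = 0.
Satisfying assignments:
  p=0, q=1, r=0, s=0
  p=0, q=1, r=0, s=1

2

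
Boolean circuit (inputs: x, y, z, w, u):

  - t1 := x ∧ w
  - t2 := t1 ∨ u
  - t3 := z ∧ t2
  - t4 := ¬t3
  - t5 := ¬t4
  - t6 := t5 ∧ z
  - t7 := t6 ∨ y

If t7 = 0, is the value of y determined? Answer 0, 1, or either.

0

t7 = t6 ∨ y must be 0, so both t6 = 0 and y = 0.
t6 = t5 ∧ z must be 0, so at least one of t5, z is 0.
Every assignment with t7 = 0 has y = 0; there are 11 such assignment(s).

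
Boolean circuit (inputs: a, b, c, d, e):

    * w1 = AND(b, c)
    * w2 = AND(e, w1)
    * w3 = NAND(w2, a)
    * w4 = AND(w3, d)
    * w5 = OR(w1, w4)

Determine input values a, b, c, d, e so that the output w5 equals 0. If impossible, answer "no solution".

Check with a=0, b=1, c=0, d=0, e=0:
w1 = AND(b, c) = AND(1, 0) = 0
w2 = AND(e, w1) = AND(0, 0) = 0
w3 = NAND(w2, a) = NAND(0, 0) = 1
w4 = AND(w3, d) = AND(1, 0) = 0
w5 = OR(w1, w4) = OR(0, 0) = 0
So w5 = 0 as required.

a=0, b=1, c=0, d=0, e=0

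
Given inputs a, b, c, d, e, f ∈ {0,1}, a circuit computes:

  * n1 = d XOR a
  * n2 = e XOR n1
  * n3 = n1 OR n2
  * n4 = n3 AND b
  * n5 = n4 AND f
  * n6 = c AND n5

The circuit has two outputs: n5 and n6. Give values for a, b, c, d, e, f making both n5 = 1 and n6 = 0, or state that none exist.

a=1 b=1 c=0 d=0 e=0 f=1

Check with a=1 b=1 c=0 d=0 e=0 f=1:
n1 = d XOR a = 0 XOR 1 = 1
n2 = e XOR n1 = 0 XOR 1 = 1
n3 = n1 OR n2 = 1 OR 1 = 1
n4 = n3 AND b = 1 AND 1 = 1
n5 = n4 AND f = 1 AND 1 = 1
n6 = c AND n5 = 0 AND 1 = 0
So n5 = 1 and n6 = 0.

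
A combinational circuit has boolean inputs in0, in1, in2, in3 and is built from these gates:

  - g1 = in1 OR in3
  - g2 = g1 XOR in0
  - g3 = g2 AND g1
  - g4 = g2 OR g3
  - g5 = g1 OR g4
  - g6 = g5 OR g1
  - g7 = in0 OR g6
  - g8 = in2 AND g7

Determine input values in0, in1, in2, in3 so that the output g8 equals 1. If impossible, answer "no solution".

in0=0 in1=1 in2=1 in3=0

Check with in0=0 in1=1 in2=1 in3=0:
g1 = in1 OR in3 = 1 OR 0 = 1
g2 = g1 XOR in0 = 1 XOR 0 = 1
g3 = g2 AND g1 = 1 AND 1 = 1
g4 = g2 OR g3 = 1 OR 1 = 1
g5 = g1 OR g4 = 1 OR 1 = 1
g6 = g5 OR g1 = 1 OR 1 = 1
g7 = in0 OR g6 = 0 OR 1 = 1
g8 = in2 AND g7 = 1 AND 1 = 1
So g8 = 1 as required.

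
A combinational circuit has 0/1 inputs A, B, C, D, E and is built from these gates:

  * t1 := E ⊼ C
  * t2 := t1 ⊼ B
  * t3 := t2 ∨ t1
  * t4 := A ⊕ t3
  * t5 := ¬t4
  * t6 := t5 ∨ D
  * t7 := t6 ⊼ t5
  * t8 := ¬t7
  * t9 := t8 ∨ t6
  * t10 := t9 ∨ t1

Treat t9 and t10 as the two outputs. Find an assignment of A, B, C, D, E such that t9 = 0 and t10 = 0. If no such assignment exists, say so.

Check with A=0, B=1, C=1, D=0, E=1:
t1 = E ⊼ C = 1 ⊼ 1 = 0
t2 = t1 ⊼ B = 0 ⊼ 1 = 1
t3 = t2 ∨ t1 = 1 ∨ 0 = 1
t4 = A ⊕ t3 = 0 ⊕ 1 = 1
t5 = ¬t4 = ¬1 = 0
t6 = t5 ∨ D = 0 ∨ 0 = 0
t7 = t6 ⊼ t5 = 0 ⊼ 0 = 1
t8 = ¬t7 = ¬1 = 0
t9 = t8 ∨ t6 = 0 ∨ 0 = 0
t10 = t9 ∨ t1 = 0 ∨ 0 = 0
So t9 = 0 and t10 = 0.

A=0, B=1, C=1, D=0, E=1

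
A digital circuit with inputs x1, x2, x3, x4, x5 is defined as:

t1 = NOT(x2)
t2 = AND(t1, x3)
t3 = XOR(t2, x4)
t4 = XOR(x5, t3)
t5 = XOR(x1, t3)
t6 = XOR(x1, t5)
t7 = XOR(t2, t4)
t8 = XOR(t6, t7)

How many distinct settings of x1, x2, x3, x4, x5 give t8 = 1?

t8 = XOR(t6, t7) must be 1, so t6 and t7 differ.
Enumerating the 32 input combinations, 16 give t8 = 1 and 16 give t8 = 0.

16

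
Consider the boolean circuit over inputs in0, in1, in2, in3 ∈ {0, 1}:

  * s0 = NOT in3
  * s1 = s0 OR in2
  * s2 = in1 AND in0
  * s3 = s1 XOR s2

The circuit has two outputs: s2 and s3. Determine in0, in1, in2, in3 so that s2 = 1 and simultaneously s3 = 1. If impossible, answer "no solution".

Check with in0=1, in1=1, in2=0, in3=1:
s0 = NOT in3 = NOT 1 = 0
s1 = s0 OR in2 = 0 OR 0 = 0
s2 = in1 AND in0 = 1 AND 1 = 1
s3 = s1 XOR s2 = 0 XOR 1 = 1
So s2 = 1 and s3 = 1.

in0=1, in1=1, in2=0, in3=1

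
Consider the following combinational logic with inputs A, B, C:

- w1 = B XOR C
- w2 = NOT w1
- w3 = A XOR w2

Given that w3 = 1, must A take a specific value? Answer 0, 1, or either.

either

Both values of A occur among assignments with w3 = 1:
  A=0: A=0, B=0, C=0
  A=1: A=1, B=0, C=1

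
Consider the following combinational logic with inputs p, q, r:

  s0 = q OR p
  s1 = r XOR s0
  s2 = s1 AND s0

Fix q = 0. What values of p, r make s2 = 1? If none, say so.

Check with q = 0 and p=1, r=0:
s0 = q OR p = 0 OR 1 = 1
s1 = r XOR s0 = 0 XOR 1 = 1
s2 = s1 AND s0 = 1 AND 1 = 1
So s2 = 1.

p=1, r=0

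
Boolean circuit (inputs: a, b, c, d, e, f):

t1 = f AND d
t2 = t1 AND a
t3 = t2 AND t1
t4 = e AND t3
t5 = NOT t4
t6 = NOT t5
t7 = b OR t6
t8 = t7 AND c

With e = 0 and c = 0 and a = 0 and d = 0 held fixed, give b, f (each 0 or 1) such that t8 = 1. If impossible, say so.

no solution exists

With e = 0 and c = 0 and a = 0 and d = 0 fixed, none of the 4 settings of b, f give t8 = 1.
For example, with b=0, f=0:
t1 = f AND d = 0 AND 0 = 0
t2 = t1 AND a = 0 AND 0 = 0
t3 = t2 AND t1 = 0 AND 0 = 0
t4 = e AND t3 = 0 AND 0 = 0
t5 = NOT t4 = NOT 0 = 1
t6 = NOT t5 = NOT 1 = 0
t7 = b OR t6 = 0 OR 0 = 0
t8 = t7 AND c = 0 AND 0 = 0
giving t8 = 0 ≠ 1.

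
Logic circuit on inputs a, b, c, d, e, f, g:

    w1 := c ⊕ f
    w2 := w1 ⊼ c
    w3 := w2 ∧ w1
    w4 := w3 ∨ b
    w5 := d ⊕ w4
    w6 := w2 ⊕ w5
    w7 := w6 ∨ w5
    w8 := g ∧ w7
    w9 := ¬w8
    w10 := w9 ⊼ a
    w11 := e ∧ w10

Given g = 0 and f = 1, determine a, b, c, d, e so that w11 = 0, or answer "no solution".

a=1, b=1, c=1, d=1, e=1

w11 = e ∧ w10 must be 0, so at least one of e, w10 is 0.
Check with g = 0 and f = 1 and a=1, b=1, c=1, d=1, e=1:
w1 = c ⊕ f = 1 ⊕ 1 = 0
w2 = w1 ⊼ c = 0 ⊼ 1 = 1
w3 = w2 ∧ w1 = 1 ∧ 0 = 0
w4 = w3 ∨ b = 0 ∨ 1 = 1
w5 = d ⊕ w4 = 1 ⊕ 1 = 0
w6 = w2 ⊕ w5 = 1 ⊕ 0 = 1
w7 = w6 ∨ w5 = 1 ∨ 0 = 1
w8 = g ∧ w7 = 0 ∧ 1 = 0
w9 = ¬w8 = ¬0 = 1
w10 = w9 ⊼ a = 1 ⊼ 1 = 0
w11 = e ∧ w10 = 1 ∧ 0 = 0
So w11 = 0.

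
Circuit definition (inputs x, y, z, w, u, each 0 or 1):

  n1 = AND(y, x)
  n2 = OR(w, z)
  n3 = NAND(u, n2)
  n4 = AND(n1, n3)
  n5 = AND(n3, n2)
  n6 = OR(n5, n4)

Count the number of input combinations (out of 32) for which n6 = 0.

n6 = OR(n5, n4) must be 0, so both n5 = 0 and n4 = 0.
n5 = AND(n3, n2) must be 0, so at least one of n3, n2 is 0.
Enumerating the 32 input combinations, 18 give n6 = 0 and 14 give n6 = 1.

18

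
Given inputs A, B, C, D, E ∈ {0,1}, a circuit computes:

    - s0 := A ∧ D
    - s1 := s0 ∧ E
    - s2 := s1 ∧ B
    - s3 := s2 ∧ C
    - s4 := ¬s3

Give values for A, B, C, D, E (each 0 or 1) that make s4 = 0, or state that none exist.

Check with A=1, B=1, C=1, D=1, E=1:
s0 = A ∧ D = 1 ∧ 1 = 1
s1 = s0 ∧ E = 1 ∧ 1 = 1
s2 = s1 ∧ B = 1 ∧ 1 = 1
s3 = s2 ∧ C = 1 ∧ 1 = 1
s4 = ¬s3 = ¬1 = 0
So s4 = 0 as required.

A=1, B=1, C=1, D=1, E=1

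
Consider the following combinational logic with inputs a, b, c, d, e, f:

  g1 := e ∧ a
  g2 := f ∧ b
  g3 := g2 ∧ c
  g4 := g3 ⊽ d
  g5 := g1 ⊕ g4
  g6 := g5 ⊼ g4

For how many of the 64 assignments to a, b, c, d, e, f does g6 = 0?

g6 = g5 ⊼ g4 must be 0, so both g5 = 1 and g4 = 1.
Enumerating the 64 input combinations, 21 give g6 = 0 and 43 give g6 = 1.

21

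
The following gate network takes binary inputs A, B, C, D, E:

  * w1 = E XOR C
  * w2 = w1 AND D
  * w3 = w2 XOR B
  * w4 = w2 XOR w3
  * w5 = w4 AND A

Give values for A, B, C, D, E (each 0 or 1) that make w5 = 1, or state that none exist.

w5 = w4 AND A must be 1, so both w4 = 1 and A = 1.
w4 = w2 XOR w3 must be 1, so w2 and w3 differ.
Check with A=1 B=1 C=0 D=0 E=0:
w1 = E XOR C = 0 XOR 0 = 0
w2 = w1 AND D = 0 AND 0 = 0
w3 = w2 XOR B = 0 XOR 1 = 1
w4 = w2 XOR w3 = 0 XOR 1 = 1
w5 = w4 AND A = 1 AND 1 = 1
So w5 = 1 as required.

A=1 B=1 C=0 D=0 E=0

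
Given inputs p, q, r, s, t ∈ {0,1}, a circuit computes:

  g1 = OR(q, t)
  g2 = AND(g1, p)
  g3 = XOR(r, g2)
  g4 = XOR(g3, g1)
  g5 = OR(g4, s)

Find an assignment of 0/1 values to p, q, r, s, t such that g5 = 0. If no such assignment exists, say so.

g5 = OR(g4, s) must be 0, so both g4 = 0 and s = 0.
g4 = XOR(g3, g1) must be 0, so g3 and g1 are equal.
Check with p=0, q=0, r=1, s=0, t=1:
g1 = OR(q, t) = OR(0, 1) = 1
g2 = AND(g1, p) = AND(1, 0) = 0
g3 = XOR(r, g2) = XOR(1, 0) = 1
g4 = XOR(g3, g1) = XOR(1, 1) = 0
g5 = OR(g4, s) = OR(0, 0) = 0
So g5 = 0 as required.

p=0, q=0, r=1, s=0, t=1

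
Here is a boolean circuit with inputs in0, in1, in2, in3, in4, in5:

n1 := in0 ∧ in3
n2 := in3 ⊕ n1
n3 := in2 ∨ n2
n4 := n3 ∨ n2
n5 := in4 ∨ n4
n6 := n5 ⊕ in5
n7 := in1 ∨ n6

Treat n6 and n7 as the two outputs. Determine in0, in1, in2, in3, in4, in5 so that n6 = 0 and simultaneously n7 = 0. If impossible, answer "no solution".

Check with in0=0 in1=0 in2=1 in3=1 in4=0 in5=1:
n1 = in0 ∧ in3 = 0 ∧ 1 = 0
n2 = in3 ⊕ n1 = 1 ⊕ 0 = 1
n3 = in2 ∨ n2 = 1 ∨ 1 = 1
n4 = n3 ∨ n2 = 1 ∨ 1 = 1
n5 = in4 ∨ n4 = 0 ∨ 1 = 1
n6 = n5 ⊕ in5 = 1 ⊕ 1 = 0
n7 = in1 ∨ n6 = 0 ∨ 0 = 0
So n6 = 0 and n7 = 0.

in0=0 in1=0 in2=1 in3=1 in4=0 in5=1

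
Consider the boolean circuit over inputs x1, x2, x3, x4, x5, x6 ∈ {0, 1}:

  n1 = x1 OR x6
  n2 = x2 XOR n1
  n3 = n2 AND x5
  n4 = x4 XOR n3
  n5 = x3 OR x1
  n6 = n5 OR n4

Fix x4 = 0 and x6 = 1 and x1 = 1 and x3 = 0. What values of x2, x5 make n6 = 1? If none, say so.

x2=0, x5=0

n6 = n5 OR n4 must be 1, so at least one of n5, n4 is 1.
Check with x4 = 0 and x6 = 1 and x1 = 1 and x3 = 0 and x2=0, x5=0:
n1 = x1 OR x6 = 1 OR 1 = 1
n2 = x2 XOR n1 = 0 XOR 1 = 1
n3 = n2 AND x5 = 1 AND 0 = 0
n4 = x4 XOR n3 = 0 XOR 0 = 0
n5 = x3 OR x1 = 0 OR 1 = 1
n6 = n5 OR n4 = 1 OR 0 = 1
So n6 = 1.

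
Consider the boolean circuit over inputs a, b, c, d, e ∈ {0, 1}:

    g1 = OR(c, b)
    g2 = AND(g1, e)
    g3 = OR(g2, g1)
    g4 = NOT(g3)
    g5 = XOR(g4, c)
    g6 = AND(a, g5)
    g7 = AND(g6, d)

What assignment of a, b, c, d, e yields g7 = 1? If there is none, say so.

g7 = AND(g6, d) must be 1, so both g6 = 1 and d = 1.
Check with a=1, b=0, c=0, d=1, e=0:
g1 = OR(c, b) = OR(0, 0) = 0
g2 = AND(g1, e) = AND(0, 0) = 0
g3 = OR(g2, g1) = OR(0, 0) = 0
g4 = NOT(g3) = NOT 0 = 1
g5 = XOR(g4, c) = XOR(1, 0) = 1
g6 = AND(a, g5) = AND(1, 1) = 1
g7 = AND(g6, d) = AND(1, 1) = 1
So g7 = 1 as required.

a=1, b=0, c=0, d=1, e=0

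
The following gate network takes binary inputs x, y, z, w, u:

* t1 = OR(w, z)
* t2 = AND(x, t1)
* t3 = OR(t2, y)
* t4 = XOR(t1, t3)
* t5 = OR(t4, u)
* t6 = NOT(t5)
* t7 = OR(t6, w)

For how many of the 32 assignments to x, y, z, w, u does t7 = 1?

t7 = OR(t6, w) must be 1, so at least one of t6, w is 1.
Enumerating the 32 input combinations, 21 give t7 = 1 and 11 give t7 = 0.

21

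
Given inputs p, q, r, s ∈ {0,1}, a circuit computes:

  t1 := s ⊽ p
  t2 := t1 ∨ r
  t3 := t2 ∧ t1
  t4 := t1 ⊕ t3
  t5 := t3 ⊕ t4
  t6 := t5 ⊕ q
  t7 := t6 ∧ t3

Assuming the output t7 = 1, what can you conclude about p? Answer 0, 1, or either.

0

t7 = t6 ∧ t3 must be 1, so both t6 = 1 and t3 = 1.
t6 = t5 ⊕ q must be 1, so t5 and q differ.
Every assignment with t7 = 1 has p = 0; there are 2 such assignment(s).
  p=0, q=0, r=0, s=0
  p=0, q=0, r=1, s=0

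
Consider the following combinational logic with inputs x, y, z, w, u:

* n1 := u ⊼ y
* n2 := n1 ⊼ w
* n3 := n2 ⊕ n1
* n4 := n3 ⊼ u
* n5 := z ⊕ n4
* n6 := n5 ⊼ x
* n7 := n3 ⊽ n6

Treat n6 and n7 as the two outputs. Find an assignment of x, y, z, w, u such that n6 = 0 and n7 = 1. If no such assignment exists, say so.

x=1, y=0, z=0, w=0, u=1

Check with x=1, y=0, z=0, w=0, u=1:
n1 = u ⊼ y = 1 ⊼ 0 = 1
n2 = n1 ⊼ w = 1 ⊼ 0 = 1
n3 = n2 ⊕ n1 = 1 ⊕ 1 = 0
n4 = n3 ⊼ u = 0 ⊼ 1 = 1
n5 = z ⊕ n4 = 0 ⊕ 1 = 1
n6 = n5 ⊼ x = 1 ⊼ 1 = 0
n7 = n3 ⊽ n6 = 0 ⊽ 0 = 1
So n6 = 0 and n7 = 1.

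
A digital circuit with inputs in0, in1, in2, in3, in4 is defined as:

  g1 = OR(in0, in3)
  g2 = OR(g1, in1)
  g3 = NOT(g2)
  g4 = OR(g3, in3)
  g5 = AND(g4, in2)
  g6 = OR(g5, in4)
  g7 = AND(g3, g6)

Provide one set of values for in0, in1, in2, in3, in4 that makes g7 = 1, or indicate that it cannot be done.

g7 = AND(g3, g6) must be 1, so both g3 = 1 and g6 = 1.
g3 = NOT(g2) must be 1, so g2 = 0.
g6 = OR(g5, in4) must be 1, so at least one of g5, in4 is 1.
Check with in0=0 in1=0 in2=0 in3=0 in4=1:
g1 = OR(in0, in3) = OR(0, 0) = 0
g2 = OR(g1, in1) = OR(0, 0) = 0
g3 = NOT(g2) = NOT 0 = 1
g4 = OR(g3, in3) = OR(1, 0) = 1
g5 = AND(g4, in2) = AND(1, 0) = 0
g6 = OR(g5, in4) = OR(0, 1) = 1
g7 = AND(g3, g6) = AND(1, 1) = 1
So g7 = 1 as required.

in0=0 in1=0 in2=0 in3=0 in4=1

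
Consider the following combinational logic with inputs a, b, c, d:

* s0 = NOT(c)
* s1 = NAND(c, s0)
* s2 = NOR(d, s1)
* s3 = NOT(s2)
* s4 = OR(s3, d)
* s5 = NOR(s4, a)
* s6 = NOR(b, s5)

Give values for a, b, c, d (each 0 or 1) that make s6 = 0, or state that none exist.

a=0, b=1, c=0, d=1

s6 = NOR(b, s5) must be 0, so at least one of b, s5 is 1.
Check with a=0, b=1, c=0, d=1:
s0 = NOT(c) = NOT 0 = 1
s1 = NAND(c, s0) = NAND(0, 1) = 1
s2 = NOR(d, s1) = NOR(1, 1) = 0
s3 = NOT(s2) = NOT 0 = 1
s4 = OR(s3, d) = OR(1, 1) = 1
s5 = NOR(s4, a) = NOR(1, 0) = 0
s6 = NOR(b, s5) = NOR(1, 0) = 0
So s6 = 0 as required.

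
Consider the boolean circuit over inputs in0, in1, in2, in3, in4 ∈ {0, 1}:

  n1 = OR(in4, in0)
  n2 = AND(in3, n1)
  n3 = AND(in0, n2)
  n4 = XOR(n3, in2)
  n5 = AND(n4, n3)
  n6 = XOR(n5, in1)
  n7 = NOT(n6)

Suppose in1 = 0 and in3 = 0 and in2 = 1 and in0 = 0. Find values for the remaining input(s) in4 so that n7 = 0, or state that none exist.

no solution exists

With in1 = 0 and in3 = 0 and in2 = 1 and in0 = 0 fixed, none of the 2 settings of in4 give n7 = 0.
For example, with in4=0:
n1 = OR(in4, in0) = OR(0, 0) = 0
n2 = AND(in3, n1) = AND(0, 0) = 0
n3 = AND(in0, n2) = AND(0, 0) = 0
n4 = XOR(n3, in2) = XOR(0, 1) = 1
n5 = AND(n4, n3) = AND(1, 0) = 0
n6 = XOR(n5, in1) = XOR(0, 0) = 0
n7 = NOT(n6) = NOT 0 = 1
giving n7 = 1 ≠ 0.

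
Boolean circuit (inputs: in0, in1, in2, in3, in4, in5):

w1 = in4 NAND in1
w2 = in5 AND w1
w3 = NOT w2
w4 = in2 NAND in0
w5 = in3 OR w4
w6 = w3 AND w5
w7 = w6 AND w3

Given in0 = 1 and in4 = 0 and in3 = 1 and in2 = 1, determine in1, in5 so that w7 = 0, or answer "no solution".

in1=1, in5=1

w7 = w6 AND w3 must be 0, so at least one of w6, w3 is 0.
Check with in0 = 1 and in4 = 0 and in3 = 1 and in2 = 1 and in1=1, in5=1:
w1 = in4 NAND in1 = 0 NAND 1 = 1
w2 = in5 AND w1 = 1 AND 1 = 1
w3 = NOT w2 = NOT 1 = 0
w4 = in2 NAND in0 = 1 NAND 1 = 0
w5 = in3 OR w4 = 1 OR 0 = 1
w6 = w3 AND w5 = 0 AND 1 = 0
w7 = w6 AND w3 = 0 AND 0 = 0
So w7 = 0.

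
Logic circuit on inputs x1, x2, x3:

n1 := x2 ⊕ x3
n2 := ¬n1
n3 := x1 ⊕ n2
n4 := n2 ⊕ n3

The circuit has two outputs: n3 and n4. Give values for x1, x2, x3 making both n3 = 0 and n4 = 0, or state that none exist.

x1=0 x2=0 x3=1

Check with x1=0 x2=0 x3=1:
n1 = x2 ⊕ x3 = 0 ⊕ 1 = 1
n2 = ¬n1 = ¬1 = 0
n3 = x1 ⊕ n2 = 0 ⊕ 0 = 0
n4 = n2 ⊕ n3 = 0 ⊕ 0 = 0
So n3 = 0 and n4 = 0.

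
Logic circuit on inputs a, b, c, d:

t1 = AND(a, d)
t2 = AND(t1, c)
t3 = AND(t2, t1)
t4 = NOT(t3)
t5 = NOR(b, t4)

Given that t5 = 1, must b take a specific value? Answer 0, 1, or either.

0

t5 = NOR(b, t4) must be 1, so both b = 0 and t4 = 0.
t4 = NOT(t3) must be 0, so t3 = 1.
Every assignment with t5 = 1 has b = 0; there are 1 such assignment(s).
  a=1, b=0, c=1, d=1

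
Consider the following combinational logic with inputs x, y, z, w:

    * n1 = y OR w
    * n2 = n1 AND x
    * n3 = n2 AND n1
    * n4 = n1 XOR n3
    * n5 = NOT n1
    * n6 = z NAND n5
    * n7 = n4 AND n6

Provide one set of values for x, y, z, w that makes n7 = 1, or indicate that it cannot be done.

x=0 y=0 z=1 w=1

n7 = n4 AND n6 must be 1, so both n4 = 1 and n6 = 1.
n4 = n1 XOR n3 must be 1, so n1 and n3 differ.
Check with x=0 y=0 z=1 w=1:
n1 = y OR w = 0 OR 1 = 1
n2 = n1 AND x = 1 AND 0 = 0
n3 = n2 AND n1 = 0 AND 1 = 0
n4 = n1 XOR n3 = 1 XOR 0 = 1
n5 = NOT n1 = NOT 1 = 0
n6 = z NAND n5 = 1 NAND 0 = 1
n7 = n4 AND n6 = 1 AND 1 = 1
So n7 = 1 as required.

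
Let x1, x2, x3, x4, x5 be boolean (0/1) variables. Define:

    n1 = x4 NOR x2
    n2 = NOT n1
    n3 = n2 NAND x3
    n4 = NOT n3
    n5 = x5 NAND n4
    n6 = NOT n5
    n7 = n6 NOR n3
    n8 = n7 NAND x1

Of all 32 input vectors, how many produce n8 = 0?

3

n8 = n7 NAND x1 must be 0, so both n7 = 1 and x1 = 1.
Satisfying assignments:
  x1=1, x2=0, x3=1, x4=1, x5=0
  x1=1, x2=1, x3=1, x4=0, x5=0
  x1=1, x2=1, x3=1, x4=1, x5=0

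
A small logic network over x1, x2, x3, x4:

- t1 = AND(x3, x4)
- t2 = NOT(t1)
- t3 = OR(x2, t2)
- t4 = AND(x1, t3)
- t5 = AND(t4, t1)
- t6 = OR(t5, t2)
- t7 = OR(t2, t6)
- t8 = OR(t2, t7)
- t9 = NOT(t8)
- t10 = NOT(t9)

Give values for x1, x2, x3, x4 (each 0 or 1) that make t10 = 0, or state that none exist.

x1=0 x2=1 x3=1 x4=1

Check with x1=0 x2=1 x3=1 x4=1:
t1 = AND(x3, x4) = AND(1, 1) = 1
t2 = NOT(t1) = NOT 1 = 0
t3 = OR(x2, t2) = OR(1, 0) = 1
t4 = AND(x1, t3) = AND(0, 1) = 0
t5 = AND(t4, t1) = AND(0, 1) = 0
t6 = OR(t5, t2) = OR(0, 0) = 0
t7 = OR(t2, t6) = OR(0, 0) = 0
t8 = OR(t2, t7) = OR(0, 0) = 0
t9 = NOT(t8) = NOT 0 = 1
t10 = NOT(t9) = NOT 1 = 0
So t10 = 0 as required.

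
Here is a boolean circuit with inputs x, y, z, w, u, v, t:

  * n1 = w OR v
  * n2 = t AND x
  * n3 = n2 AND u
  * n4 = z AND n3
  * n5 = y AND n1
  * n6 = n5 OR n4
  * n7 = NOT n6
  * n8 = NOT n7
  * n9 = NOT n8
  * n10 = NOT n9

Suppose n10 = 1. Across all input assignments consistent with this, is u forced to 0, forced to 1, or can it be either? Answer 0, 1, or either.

Both values of u occur among assignments with n10 = 1:
  u=0: x=0, y=1, z=0, w=0, u=0, v=1, t=0
  u=1: x=0, y=1, z=0, w=0, u=1, v=1, t=0

either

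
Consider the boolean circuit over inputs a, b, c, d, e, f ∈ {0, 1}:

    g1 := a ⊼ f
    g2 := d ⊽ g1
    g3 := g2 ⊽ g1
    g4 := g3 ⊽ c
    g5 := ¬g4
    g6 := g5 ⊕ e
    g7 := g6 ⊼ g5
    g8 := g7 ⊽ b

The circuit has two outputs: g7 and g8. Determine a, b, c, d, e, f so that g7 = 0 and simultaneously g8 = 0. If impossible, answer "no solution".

a=1 b=1 c=1 d=1 e=0 f=0

Check with a=1 b=1 c=1 d=1 e=0 f=0:
g1 = a ⊼ f = 1 ⊼ 0 = 1
g2 = d ⊽ g1 = 1 ⊽ 1 = 0
g3 = g2 ⊽ g1 = 0 ⊽ 1 = 0
g4 = g3 ⊽ c = 0 ⊽ 1 = 0
g5 = ¬g4 = ¬0 = 1
g6 = g5 ⊕ e = 1 ⊕ 0 = 1
g7 = g6 ⊼ g5 = 1 ⊼ 1 = 0
g8 = g7 ⊽ b = 0 ⊽ 1 = 0
So g7 = 0 and g8 = 0.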